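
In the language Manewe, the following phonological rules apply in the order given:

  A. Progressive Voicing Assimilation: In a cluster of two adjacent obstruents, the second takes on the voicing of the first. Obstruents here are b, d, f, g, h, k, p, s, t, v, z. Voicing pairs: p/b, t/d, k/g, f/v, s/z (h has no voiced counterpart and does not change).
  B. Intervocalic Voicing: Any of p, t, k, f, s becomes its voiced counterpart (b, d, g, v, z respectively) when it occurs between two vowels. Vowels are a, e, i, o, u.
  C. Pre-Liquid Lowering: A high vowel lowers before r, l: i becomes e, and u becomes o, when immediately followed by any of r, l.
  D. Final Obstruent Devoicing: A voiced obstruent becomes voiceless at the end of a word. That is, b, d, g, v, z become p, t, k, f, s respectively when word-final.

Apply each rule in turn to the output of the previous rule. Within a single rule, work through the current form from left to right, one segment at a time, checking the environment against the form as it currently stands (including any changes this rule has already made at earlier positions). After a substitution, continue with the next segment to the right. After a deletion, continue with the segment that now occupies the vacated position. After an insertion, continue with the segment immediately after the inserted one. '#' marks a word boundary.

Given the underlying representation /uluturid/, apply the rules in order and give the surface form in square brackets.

A Progressive Voicing Assimilation: no change — [uluturid]
B Intervocalic Voicing: [uluturid] → [uludurid]
C Pre-Liquid Lowering: [uludurid] → [oludorid]
D Final Obstruent Devoicing: [oludorid] → [oludorit]

[oludorit]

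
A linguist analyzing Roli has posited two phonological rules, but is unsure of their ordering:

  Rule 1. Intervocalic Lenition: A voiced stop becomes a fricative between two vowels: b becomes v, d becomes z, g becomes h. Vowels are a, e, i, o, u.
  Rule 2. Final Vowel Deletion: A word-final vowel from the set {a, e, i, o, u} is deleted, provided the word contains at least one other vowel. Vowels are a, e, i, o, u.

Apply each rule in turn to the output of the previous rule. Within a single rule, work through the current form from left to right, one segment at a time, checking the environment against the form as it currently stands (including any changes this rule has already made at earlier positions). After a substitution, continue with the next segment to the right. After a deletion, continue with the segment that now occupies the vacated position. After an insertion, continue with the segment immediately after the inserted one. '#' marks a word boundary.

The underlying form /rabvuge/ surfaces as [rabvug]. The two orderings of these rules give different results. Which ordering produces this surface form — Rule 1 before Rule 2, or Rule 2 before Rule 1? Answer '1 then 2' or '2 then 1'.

Order 1 then 2:
  1 Intervocalic Lenition: [rabvuge] → [rabvuhe]
  2 Final Vowel Deletion: [rabvuhe] → [rabvuh]
  result: [rabvuh]
Order 2 then 1:
  2 Final Vowel Deletion: [rabvuge] → [rabvug]
  1 Intervocalic Lenition: no change — [rabvug]
  result: [rabvug]

2 then 1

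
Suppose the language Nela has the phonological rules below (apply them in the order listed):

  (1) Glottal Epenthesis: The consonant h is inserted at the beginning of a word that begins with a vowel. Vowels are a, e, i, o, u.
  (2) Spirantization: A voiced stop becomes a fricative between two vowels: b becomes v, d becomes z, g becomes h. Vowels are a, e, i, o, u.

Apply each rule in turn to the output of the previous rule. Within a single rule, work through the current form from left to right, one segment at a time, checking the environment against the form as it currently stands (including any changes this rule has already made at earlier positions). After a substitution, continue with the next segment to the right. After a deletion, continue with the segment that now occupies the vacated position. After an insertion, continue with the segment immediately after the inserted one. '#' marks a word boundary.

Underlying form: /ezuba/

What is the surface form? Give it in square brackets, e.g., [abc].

[hezuva]

(1) Glottal Epenthesis: [ezuba] → [hezuba]
(2) Spirantization: [hezuba] → [hezuva]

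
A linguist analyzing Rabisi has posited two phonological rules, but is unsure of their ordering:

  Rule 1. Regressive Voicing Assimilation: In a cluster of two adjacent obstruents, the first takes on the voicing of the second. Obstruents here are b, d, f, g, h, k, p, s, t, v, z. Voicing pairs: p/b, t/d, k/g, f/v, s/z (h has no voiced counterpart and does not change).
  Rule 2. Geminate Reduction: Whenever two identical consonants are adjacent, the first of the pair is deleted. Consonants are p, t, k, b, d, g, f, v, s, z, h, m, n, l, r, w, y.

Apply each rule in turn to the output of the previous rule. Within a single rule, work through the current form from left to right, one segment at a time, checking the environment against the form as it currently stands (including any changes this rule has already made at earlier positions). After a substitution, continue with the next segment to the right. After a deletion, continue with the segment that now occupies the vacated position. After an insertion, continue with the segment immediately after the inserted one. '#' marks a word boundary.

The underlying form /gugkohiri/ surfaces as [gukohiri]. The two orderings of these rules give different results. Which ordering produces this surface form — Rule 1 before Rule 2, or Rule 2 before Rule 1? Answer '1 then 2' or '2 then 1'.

1 then 2

Order 1 then 2:
  1 Regressive Voicing Assimilation: [gugkohiri] → [gukkohiri]
  2 Geminate Reduction: [gukkohiri] → [gukohiri]
  result: [gukohiri]
Order 2 then 1:
  2 Geminate Reduction: no change — [gugkohiri]
  1 Regressive Voicing Assimilation: [gugkohiri] → [gukkohiri]
  result: [gukkohiri]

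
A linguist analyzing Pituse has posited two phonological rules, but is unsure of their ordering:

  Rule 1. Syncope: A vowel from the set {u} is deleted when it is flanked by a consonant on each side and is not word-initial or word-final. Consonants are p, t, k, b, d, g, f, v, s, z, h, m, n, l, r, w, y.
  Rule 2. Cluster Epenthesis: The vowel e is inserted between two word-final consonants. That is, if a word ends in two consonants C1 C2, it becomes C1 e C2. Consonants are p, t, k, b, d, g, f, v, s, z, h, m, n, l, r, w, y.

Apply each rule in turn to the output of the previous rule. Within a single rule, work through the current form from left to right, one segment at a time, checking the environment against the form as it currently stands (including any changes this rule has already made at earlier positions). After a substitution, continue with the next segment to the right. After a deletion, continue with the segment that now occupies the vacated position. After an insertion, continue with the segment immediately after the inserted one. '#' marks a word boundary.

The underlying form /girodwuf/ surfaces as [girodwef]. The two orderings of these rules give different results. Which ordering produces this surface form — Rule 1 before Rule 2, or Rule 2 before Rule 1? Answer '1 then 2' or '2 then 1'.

Order 1 then 2:
  1 Syncope: [girodwuf] → [girodwf]
  2 Cluster Epenthesis: [girodwf] → [girodwef]
  result: [girodwef]
Order 2 then 1:
  2 Cluster Epenthesis: no change — [girodwuf]
  1 Syncope: [girodwuf] → [girodwf]
  result: [girodwf]

1 then 2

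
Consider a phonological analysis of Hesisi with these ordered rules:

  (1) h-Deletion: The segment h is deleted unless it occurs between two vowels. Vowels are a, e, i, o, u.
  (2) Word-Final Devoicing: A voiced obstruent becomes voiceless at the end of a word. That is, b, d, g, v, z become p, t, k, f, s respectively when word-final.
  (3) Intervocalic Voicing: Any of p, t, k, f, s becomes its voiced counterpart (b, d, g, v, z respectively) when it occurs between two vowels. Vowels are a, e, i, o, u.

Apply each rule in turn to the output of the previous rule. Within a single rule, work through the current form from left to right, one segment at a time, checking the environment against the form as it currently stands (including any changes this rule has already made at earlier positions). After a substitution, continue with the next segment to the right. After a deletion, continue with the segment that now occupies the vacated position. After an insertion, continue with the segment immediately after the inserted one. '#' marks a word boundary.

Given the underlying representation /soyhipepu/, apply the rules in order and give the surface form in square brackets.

[soyibebu]

(1) h-Deletion: [soyhipepu] → [soyipepu]
(2) Word-Final Devoicing: no change — [soyipepu]
(3) Intervocalic Voicing: [soyipepu] → [soyibebu]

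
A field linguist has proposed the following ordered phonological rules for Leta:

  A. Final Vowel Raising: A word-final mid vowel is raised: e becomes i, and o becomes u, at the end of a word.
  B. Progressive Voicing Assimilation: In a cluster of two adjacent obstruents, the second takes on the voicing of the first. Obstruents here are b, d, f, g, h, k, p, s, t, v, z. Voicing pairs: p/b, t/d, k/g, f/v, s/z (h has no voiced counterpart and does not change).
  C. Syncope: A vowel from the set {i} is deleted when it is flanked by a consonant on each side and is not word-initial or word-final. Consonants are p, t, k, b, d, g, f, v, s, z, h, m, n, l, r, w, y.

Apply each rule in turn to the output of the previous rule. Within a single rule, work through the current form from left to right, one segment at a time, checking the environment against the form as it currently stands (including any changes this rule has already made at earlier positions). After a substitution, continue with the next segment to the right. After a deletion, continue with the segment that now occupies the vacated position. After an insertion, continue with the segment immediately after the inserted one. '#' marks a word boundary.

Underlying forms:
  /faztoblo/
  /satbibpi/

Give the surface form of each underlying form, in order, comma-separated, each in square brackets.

/faztoblo/:
  A Final Vowel Raising: [faztoblo] → [faztoblu]
  B Progressive Voicing Assimilation: [faztoblu] → [fazdoblu]
  C Syncope: no change — [fazdoblu]
/satbibpi/:
  A Final Vowel Raising: no change — [satbibpi]
  B Progressive Voicing Assimilation: [satbibpi] → [satpibbi]
  C Syncope: [satpibbi] → [satpbbi]

[fazdoblu], [satpbbi]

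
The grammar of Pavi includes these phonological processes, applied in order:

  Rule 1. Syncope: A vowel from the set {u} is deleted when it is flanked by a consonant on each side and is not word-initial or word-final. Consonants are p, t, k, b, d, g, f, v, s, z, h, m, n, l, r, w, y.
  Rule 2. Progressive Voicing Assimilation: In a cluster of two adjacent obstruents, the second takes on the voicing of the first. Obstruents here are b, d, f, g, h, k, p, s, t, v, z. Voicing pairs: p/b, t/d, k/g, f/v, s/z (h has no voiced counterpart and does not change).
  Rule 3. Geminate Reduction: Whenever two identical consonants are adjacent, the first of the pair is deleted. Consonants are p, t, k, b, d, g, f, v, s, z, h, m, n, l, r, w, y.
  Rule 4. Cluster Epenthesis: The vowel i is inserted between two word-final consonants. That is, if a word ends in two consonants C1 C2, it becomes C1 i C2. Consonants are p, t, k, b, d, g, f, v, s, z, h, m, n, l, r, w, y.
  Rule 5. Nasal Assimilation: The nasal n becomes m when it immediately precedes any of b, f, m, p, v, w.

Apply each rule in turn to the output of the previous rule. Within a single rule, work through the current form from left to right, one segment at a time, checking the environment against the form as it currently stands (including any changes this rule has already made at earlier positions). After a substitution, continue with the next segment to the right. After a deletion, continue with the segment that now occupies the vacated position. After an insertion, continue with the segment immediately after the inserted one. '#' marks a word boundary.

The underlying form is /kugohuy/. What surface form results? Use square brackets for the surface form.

[kohiy]

Rule 1 Syncope: [kugohuy] → [kgohy]
Rule 2 Progressive Voicing Assimilation: [kgohy] → [kkohy]
Rule 3 Geminate Reduction: [kkohy] → [kohy]
Rule 4 Cluster Epenthesis: [kohy] → [kohiy]
Rule 5 Nasal Assimilation: no change — [kohiy]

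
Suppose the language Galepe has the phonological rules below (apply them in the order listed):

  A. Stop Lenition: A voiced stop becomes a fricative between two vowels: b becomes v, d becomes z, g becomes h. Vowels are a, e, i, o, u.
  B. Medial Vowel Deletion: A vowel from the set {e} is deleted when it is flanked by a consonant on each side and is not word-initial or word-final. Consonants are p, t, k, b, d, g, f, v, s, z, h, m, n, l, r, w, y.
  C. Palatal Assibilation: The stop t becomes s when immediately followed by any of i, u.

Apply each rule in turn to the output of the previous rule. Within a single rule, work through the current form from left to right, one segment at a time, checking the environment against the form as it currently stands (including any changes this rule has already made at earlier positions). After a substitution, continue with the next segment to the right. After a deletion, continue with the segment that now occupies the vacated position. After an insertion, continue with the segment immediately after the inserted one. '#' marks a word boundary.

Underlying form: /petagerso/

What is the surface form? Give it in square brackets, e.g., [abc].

[ptahrso]

A Stop Lenition: [petagerso] → [petaherso]
B Medial Vowel Deletion: [petaherso] → [ptahrso]
C Palatal Assibilation: no change — [ptahrso]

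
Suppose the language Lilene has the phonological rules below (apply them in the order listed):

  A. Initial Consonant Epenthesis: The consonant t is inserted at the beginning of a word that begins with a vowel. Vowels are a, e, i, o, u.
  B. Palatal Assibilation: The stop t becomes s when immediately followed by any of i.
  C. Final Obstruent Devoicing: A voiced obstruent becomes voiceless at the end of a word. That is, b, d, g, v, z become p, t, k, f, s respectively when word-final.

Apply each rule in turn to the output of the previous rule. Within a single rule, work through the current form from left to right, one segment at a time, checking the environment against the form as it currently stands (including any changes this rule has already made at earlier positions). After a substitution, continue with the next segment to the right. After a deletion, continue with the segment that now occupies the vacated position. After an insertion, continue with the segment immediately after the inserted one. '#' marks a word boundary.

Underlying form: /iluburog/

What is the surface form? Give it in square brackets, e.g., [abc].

A Initial Consonant Epenthesis: [iluburog] → [tiluburog]
B Palatal Assibilation: [tiluburog] → [siluburog]
C Final Obstruent Devoicing: [siluburog] → [siluburok]

[siluburok]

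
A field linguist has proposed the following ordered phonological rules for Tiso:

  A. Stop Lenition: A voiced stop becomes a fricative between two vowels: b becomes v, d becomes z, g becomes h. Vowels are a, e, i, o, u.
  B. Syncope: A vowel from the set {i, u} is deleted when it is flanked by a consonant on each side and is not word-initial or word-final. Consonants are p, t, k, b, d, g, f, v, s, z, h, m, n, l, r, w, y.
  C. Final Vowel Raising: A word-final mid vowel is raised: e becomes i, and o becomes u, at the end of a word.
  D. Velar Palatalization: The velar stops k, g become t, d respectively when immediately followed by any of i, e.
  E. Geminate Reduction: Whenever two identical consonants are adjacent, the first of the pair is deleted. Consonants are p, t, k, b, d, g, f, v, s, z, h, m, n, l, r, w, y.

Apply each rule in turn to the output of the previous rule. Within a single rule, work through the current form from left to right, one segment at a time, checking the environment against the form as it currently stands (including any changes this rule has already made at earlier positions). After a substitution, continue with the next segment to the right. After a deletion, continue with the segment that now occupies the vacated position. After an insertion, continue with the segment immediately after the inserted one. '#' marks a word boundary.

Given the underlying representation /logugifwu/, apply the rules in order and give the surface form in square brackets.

[lohfwu]

A Stop Lenition: [logugifwu] → [lohuhifwu]
B Syncope: [lohuhifwu] → [lohhfwu]
C Final Vowel Raising: no change — [lohhfwu]
D Velar Palatalization: no change — [lohhfwu]
E Geminate Reduction: [lohhfwu] → [lohfwu]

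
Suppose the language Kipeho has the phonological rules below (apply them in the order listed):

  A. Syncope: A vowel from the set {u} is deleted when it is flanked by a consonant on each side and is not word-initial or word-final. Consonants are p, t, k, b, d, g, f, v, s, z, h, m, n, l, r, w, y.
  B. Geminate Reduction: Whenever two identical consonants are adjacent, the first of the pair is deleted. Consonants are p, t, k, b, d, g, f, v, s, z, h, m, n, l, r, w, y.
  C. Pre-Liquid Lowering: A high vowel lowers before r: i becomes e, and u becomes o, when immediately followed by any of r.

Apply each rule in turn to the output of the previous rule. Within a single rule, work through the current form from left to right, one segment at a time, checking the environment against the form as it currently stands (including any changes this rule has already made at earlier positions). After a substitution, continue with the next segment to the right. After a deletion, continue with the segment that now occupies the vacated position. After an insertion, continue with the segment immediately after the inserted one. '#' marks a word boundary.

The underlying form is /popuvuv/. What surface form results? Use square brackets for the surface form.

A Syncope: [popuvuv] → [popvv]
B Geminate Reduction: [popvv] → [popv]
C Pre-Liquid Lowering: no change — [popv]

[popv]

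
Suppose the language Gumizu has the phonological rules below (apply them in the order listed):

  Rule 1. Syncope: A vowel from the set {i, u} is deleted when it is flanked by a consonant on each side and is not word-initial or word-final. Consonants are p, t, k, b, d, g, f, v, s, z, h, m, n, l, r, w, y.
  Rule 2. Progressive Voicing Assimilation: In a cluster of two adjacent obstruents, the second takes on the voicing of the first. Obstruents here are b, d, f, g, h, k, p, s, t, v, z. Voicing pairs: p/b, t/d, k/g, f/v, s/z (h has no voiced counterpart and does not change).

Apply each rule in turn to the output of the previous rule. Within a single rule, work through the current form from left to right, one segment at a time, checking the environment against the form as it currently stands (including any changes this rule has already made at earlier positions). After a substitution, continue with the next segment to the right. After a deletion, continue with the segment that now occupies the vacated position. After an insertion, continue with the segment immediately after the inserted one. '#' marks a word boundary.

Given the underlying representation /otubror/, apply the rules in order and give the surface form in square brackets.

[otpror]

Rule 1 Syncope: [otubror] → [otbror]
Rule 2 Progressive Voicing Assimilation: [otbror] → [otpror]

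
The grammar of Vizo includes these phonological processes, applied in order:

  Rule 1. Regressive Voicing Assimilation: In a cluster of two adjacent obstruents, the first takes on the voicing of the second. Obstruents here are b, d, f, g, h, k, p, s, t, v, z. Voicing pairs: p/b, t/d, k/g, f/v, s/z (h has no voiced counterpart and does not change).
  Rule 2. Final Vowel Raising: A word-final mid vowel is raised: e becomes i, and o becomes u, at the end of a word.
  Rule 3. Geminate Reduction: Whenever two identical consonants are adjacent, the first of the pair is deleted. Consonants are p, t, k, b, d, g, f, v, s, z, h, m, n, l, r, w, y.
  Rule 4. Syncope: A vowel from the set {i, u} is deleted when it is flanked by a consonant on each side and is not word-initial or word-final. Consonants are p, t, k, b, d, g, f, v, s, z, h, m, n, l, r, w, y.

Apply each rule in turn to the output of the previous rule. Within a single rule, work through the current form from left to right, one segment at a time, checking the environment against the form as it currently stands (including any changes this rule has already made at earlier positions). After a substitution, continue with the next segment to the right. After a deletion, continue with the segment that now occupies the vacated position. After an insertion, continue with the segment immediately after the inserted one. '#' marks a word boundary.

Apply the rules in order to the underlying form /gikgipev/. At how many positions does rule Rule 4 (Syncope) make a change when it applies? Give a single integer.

Rule 1 Regressive Voicing Assimilation: [gikgipev] → [giggipev]
Rule 2 Final Vowel Raising: no change — [giggipev]
Rule 3 Geminate Reduction: [giggipev] → [gigipev]
Rule 4 Syncope: [gigipev] → [ggpev]
Rule Rule 4 changed 2 position(s).

2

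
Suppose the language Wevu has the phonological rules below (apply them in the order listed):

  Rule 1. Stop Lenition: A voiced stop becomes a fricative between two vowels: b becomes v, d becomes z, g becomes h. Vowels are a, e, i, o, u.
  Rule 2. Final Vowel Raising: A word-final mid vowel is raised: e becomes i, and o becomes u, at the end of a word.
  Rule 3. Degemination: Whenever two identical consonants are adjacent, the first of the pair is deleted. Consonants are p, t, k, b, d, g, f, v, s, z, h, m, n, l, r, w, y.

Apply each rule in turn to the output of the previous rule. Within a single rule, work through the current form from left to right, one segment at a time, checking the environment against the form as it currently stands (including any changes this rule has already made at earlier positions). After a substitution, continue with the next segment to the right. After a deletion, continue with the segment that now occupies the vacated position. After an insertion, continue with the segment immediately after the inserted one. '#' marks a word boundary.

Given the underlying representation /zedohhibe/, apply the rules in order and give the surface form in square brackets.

Rule 1 Stop Lenition: [zedohhibe] → [zezohhive]
Rule 2 Final Vowel Raising: [zezohhive] → [zezohhivi]
Rule 3 Degemination: [zezohhivi] → [zezohivi]

[zezohivi]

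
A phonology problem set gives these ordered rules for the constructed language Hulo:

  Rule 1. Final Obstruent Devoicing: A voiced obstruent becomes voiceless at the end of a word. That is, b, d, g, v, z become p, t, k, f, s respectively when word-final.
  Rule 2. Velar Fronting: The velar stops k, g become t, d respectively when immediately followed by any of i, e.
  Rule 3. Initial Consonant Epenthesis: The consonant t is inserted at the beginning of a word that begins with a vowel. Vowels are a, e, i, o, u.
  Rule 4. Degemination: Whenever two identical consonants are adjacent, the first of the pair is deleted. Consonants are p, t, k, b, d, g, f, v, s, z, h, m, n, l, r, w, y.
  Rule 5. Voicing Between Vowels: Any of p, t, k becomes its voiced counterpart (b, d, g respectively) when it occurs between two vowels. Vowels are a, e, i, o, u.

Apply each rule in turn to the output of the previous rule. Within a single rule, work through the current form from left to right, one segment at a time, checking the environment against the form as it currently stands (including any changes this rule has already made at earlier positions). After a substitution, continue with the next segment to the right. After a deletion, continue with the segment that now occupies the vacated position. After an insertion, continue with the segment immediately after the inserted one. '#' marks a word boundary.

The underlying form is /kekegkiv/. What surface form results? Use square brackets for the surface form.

[tedegtif]

Rule 1 Final Obstruent Devoicing: [kekegkiv] → [kekegkif]
Rule 2 Velar Fronting: [kekegkif] → [tetegtif]
Rule 3 Initial Consonant Epenthesis: no change — [tetegtif]
Rule 4 Degemination: no change — [tetegtif]
Rule 5 Voicing Between Vowels: [tetegtif] → [tedegtif]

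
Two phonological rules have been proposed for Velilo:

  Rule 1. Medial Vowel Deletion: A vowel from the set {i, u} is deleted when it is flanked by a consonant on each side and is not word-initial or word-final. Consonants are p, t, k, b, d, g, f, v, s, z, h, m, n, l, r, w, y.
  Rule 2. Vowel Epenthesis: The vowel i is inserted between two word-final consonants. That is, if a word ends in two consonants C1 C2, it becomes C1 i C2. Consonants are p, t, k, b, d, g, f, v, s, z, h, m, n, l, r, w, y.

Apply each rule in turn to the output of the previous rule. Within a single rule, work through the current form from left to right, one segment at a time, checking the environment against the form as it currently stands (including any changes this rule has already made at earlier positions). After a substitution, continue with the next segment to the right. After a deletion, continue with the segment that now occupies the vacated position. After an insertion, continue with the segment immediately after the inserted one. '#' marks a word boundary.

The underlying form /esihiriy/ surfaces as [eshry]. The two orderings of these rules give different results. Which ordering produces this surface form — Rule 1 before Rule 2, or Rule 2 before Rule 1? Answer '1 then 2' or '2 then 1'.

2 then 1

Order 1 then 2:
  1 Medial Vowel Deletion: [esihiriy] → [eshry]
  2 Vowel Epenthesis: [eshry] → [eshriy]
  result: [eshriy]
Order 2 then 1:
  2 Vowel Epenthesis: no change — [esihiriy]
  1 Medial Vowel Deletion: [esihiriy] → [eshry]
  result: [eshry]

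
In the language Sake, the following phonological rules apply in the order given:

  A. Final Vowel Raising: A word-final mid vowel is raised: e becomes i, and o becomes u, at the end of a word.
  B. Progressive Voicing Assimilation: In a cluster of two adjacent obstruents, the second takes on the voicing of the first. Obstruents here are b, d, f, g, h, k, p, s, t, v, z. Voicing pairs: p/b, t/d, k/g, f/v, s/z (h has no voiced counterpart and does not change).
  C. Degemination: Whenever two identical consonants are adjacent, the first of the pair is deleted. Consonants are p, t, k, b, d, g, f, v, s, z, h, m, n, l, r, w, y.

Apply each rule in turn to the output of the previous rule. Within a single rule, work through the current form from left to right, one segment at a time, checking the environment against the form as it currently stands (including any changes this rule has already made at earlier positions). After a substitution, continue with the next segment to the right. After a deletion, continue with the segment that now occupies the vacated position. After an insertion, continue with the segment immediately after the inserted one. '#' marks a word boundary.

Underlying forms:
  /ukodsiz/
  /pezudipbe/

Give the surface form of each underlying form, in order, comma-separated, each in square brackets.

[ukodziz], [pezudipi]

/ukodsiz/:
  A Final Vowel Raising: no change — [ukodsiz]
  B Progressive Voicing Assimilation: [ukodsiz] → [ukodziz]
  C Degemination: no change — [ukodziz]
/pezudipbe/:
  A Final Vowel Raising: [pezudipbe] → [pezudipbi]
  B Progressive Voicing Assimilation: [pezudipbi] → [pezudippi]
  C Degemination: [pezudippi] → [pezudipi]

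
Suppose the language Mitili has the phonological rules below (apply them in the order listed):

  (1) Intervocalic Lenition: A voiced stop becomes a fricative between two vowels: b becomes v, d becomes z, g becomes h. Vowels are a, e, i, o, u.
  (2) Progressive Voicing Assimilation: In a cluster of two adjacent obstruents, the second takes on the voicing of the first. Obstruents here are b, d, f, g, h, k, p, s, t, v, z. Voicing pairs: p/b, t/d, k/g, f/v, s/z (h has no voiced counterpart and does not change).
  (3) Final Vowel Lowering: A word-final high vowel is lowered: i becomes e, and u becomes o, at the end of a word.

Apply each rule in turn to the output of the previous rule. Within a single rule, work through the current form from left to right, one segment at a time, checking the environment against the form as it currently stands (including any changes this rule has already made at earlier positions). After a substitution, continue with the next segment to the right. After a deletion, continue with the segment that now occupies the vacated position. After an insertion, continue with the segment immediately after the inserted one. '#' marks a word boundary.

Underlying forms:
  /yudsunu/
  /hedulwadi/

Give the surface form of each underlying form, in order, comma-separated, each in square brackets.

[yudzuno], [hezulwaze]

/yudsunu/:
  (1) Intervocalic Lenition: no change — [yudsunu]
  (2) Progressive Voicing Assimilation: [yudsunu] → [yudzunu]
  (3) Final Vowel Lowering: [yudzunu] → [yudzuno]
/hedulwadi/:
  (1) Intervocalic Lenition: [hedulwadi] → [hezulwazi]
  (2) Progressive Voicing Assimilation: no change — [hezulwazi]
  (3) Final Vowel Lowering: [hezulwazi] → [hezulwaze]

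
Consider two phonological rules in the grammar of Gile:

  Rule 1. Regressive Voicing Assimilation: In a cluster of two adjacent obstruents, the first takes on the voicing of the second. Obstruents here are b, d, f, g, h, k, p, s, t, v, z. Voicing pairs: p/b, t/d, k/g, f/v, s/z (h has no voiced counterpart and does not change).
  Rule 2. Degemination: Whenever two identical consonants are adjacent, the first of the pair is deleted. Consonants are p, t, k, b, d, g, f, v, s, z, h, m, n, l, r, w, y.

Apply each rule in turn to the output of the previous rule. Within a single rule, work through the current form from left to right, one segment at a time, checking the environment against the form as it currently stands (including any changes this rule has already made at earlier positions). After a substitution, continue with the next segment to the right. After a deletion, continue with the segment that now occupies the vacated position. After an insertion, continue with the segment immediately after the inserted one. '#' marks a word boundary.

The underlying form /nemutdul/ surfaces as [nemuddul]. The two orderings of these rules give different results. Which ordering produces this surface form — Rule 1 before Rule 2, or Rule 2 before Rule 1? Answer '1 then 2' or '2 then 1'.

2 then 1

Order 1 then 2:
  1 Regressive Voicing Assimilation: [nemutdul] → [nemuddul]
  2 Degemination: [nemuddul] → [nemudul]
  result: [nemudul]
Order 2 then 1:
  2 Degemination: no change — [nemutdul]
  1 Regressive Voicing Assimilation: [nemutdul] → [nemuddul]
  result: [nemuddul]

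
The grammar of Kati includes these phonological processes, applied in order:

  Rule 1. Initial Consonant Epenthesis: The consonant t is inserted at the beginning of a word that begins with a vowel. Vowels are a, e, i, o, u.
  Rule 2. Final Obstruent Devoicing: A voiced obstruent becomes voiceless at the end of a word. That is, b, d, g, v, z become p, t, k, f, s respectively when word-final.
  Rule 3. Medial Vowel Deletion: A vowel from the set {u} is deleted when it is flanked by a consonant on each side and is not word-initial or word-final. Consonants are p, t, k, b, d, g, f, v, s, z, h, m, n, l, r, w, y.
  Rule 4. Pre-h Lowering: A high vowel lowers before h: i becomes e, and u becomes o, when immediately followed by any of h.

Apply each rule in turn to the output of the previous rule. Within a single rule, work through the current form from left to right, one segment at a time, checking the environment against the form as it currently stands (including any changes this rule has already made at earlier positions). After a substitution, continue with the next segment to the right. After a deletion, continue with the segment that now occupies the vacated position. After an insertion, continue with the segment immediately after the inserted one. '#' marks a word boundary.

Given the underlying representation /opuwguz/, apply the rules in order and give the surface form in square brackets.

Rule 1 Initial Consonant Epenthesis: [opuwguz] → [topuwguz]
Rule 2 Final Obstruent Devoicing: [topuwguz] → [topuwgus]
Rule 3 Medial Vowel Deletion: [topuwgus] → [topwgs]
Rule 4 Pre-h Lowering: no change — [topwgs]

[topwgs]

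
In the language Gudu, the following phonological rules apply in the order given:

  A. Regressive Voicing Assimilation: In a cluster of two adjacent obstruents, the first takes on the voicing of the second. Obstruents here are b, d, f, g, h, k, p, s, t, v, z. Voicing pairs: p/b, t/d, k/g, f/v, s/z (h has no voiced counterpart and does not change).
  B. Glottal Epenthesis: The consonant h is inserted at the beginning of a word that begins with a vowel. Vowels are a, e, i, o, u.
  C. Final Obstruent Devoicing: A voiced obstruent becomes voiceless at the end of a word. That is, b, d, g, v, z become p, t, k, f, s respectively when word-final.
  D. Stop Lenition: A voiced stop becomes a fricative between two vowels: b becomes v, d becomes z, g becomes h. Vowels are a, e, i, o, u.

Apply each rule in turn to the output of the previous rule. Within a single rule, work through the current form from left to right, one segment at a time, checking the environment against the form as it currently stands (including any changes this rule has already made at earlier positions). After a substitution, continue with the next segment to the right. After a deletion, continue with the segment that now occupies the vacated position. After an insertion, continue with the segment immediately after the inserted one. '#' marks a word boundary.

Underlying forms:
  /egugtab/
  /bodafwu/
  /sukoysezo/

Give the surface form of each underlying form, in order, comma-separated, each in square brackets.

/egugtab/:
  A Regressive Voicing Assimilation: [egugtab] → [eguktab]
  B Glottal Epenthesis: [eguktab] → [heguktab]
  C Final Obstruent Devoicing: [heguktab] → [heguktap]
  D Stop Lenition: [heguktap] → [hehuktap]
/bodafwu/:
  A Regressive Voicing Assimilation: no change — [bodafwu]
  B Glottal Epenthesis: no change — [bodafwu]
  C Final Obstruent Devoicing: no change — [bodafwu]
  D Stop Lenition: [bodafwu] → [bozafwu]
/sukoysezo/:
  A Regressive Voicing Assimilation: no change — [sukoysezo]
  B Glottal Epenthesis: no change — [sukoysezo]
  C Final Obstruent Devoicing: no change — [sukoysezo]
  D Stop Lenition: no change — [sukoysezo]

[hehuktap], [bozafwu], [sukoysezo]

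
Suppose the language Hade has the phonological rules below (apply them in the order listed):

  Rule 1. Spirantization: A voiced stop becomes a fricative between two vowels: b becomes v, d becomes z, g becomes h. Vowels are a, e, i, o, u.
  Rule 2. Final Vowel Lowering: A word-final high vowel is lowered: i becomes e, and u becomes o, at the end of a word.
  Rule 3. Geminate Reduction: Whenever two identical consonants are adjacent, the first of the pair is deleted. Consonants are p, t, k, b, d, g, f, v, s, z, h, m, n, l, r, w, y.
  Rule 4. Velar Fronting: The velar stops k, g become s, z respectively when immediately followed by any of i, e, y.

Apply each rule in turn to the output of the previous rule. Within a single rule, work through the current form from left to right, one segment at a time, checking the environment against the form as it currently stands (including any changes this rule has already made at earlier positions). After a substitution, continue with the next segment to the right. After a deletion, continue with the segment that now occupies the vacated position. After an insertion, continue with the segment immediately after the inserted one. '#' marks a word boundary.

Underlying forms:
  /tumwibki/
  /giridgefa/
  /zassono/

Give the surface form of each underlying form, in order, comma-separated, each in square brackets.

/tumwibki/:
  Rule 1 Spirantization: no change — [tumwibki]
  Rule 2 Final Vowel Lowering: [tumwibki] → [tumwibke]
  Rule 3 Geminate Reduction: no change — [tumwibke]
  Rule 4 Velar Fronting: [tumwibke] → [tumwibse]
/giridgefa/:
  Rule 1 Spirantization: no change — [giridgefa]
  Rule 2 Final Vowel Lowering: no change — [giridgefa]
  Rule 3 Geminate Reduction: no change — [giridgefa]
  Rule 4 Velar Fronting: [giridgefa] → [ziridzefa]
/zassono/:
  Rule 1 Spirantization: no change — [zassono]
  Rule 2 Final Vowel Lowering: no change — [zassono]
  Rule 3 Geminate Reduction: [zassono] → [zasono]
  Rule 4 Velar Fronting: no change — [zasono]

[tumwibse], [ziridzefa], [zasono]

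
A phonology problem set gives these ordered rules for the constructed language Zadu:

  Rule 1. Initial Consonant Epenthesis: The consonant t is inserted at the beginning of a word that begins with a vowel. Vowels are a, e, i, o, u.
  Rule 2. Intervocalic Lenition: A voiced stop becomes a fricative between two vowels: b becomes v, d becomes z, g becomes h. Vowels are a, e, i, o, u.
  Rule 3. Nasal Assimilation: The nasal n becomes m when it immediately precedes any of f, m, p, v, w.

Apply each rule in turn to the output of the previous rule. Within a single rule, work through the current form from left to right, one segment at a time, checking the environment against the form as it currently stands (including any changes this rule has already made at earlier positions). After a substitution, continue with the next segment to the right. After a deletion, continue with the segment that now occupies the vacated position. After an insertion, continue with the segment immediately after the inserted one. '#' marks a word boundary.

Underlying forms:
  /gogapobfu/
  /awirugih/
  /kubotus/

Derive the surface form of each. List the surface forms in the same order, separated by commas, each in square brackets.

/gogapobfu/:
  Rule 1 Initial Consonant Epenthesis: no change — [gogapobfu]
  Rule 2 Intervocalic Lenition: [gogapobfu] → [gohapobfu]
  Rule 3 Nasal Assimilation: no change — [gohapobfu]
/awirugih/:
  Rule 1 Initial Consonant Epenthesis: [awirugih] → [tawirugih]
  Rule 2 Intervocalic Lenition: [tawirugih] → [tawiruhih]
  Rule 3 Nasal Assimilation: no change — [tawiruhih]
/kubotus/:
  Rule 1 Initial Consonant Epenthesis: no change — [kubotus]
  Rule 2 Intervocalic Lenition: [kubotus] → [kuvotus]
  Rule 3 Nasal Assimilation: no change — [kuvotus]

[gohapobfu], [tawiruhih], [kuvotus]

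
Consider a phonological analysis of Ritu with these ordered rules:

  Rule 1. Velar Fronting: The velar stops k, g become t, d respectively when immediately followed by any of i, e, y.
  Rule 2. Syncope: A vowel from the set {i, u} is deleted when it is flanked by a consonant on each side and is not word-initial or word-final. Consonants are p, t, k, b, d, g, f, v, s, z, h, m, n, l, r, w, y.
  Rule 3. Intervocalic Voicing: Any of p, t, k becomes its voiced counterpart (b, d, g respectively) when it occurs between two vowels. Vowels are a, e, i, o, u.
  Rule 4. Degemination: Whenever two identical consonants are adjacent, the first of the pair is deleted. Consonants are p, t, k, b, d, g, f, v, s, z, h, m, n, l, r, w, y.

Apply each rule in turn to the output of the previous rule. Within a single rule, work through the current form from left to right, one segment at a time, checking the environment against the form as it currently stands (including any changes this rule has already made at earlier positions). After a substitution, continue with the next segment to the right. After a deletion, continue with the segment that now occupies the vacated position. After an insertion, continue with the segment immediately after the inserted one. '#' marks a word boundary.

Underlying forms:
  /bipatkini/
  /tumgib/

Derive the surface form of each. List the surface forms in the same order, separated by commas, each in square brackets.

[bpatni], [tmdb]

/bipatkini/:
  Rule 1 Velar Fronting: [bipatkini] → [bipattini]
  Rule 2 Syncope: [bipattini] → [bpattni]
  Rule 3 Intervocalic Voicing: no change — [bpattni]
  Rule 4 Degemination: [bpattni] → [bpatni]
/tumgib/:
  Rule 1 Velar Fronting: [tumgib] → [tumdib]
  Rule 2 Syncope: [tumdib] → [tmdb]
  Rule 3 Intervocalic Voicing: no change — [tmdb]
  Rule 4 Degemination: no change — [tmdb]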